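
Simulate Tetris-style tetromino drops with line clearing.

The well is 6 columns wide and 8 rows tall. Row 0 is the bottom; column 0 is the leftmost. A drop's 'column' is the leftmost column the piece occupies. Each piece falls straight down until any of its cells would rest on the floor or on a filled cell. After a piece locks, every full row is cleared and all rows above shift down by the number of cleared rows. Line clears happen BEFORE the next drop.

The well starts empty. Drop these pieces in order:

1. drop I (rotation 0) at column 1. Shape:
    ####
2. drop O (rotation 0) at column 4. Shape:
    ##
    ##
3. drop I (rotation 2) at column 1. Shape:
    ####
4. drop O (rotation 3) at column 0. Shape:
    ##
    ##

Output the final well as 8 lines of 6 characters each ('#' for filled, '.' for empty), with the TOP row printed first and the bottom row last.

Drop 1: I rot0 at col 1 lands with bottom-row=0; cleared 0 line(s) (total 0); column heights now [0 1 1 1 1 0], max=1
Drop 2: O rot0 at col 4 lands with bottom-row=1; cleared 0 line(s) (total 0); column heights now [0 1 1 1 3 3], max=3
Drop 3: I rot2 at col 1 lands with bottom-row=3; cleared 0 line(s) (total 0); column heights now [0 4 4 4 4 3], max=4
Drop 4: O rot3 at col 0 lands with bottom-row=4; cleared 0 line(s) (total 0); column heights now [6 6 4 4 4 3], max=6

Answer: ......
......
##....
##....
.####.
....##
....##
.####.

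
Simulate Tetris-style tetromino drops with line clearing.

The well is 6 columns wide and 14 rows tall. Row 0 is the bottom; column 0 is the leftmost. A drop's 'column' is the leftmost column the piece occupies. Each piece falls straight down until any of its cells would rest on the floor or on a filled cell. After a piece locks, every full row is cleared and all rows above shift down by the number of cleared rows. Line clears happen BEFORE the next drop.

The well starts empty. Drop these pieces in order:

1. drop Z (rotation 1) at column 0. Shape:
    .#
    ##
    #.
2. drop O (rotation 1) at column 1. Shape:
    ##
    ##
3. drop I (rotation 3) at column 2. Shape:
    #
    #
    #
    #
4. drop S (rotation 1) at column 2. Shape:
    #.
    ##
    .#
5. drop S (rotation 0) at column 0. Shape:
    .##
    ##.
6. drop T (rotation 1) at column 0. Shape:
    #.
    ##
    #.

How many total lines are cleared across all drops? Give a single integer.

Answer: 0

Derivation:
Drop 1: Z rot1 at col 0 lands with bottom-row=0; cleared 0 line(s) (total 0); column heights now [2 3 0 0 0 0], max=3
Drop 2: O rot1 at col 1 lands with bottom-row=3; cleared 0 line(s) (total 0); column heights now [2 5 5 0 0 0], max=5
Drop 3: I rot3 at col 2 lands with bottom-row=5; cleared 0 line(s) (total 0); column heights now [2 5 9 0 0 0], max=9
Drop 4: S rot1 at col 2 lands with bottom-row=8; cleared 0 line(s) (total 0); column heights now [2 5 11 10 0 0], max=11
Drop 5: S rot0 at col 0 lands with bottom-row=10; cleared 0 line(s) (total 0); column heights now [11 12 12 10 0 0], max=12
Drop 6: T rot1 at col 0 lands with bottom-row=11; cleared 0 line(s) (total 0); column heights now [14 13 12 10 0 0], max=14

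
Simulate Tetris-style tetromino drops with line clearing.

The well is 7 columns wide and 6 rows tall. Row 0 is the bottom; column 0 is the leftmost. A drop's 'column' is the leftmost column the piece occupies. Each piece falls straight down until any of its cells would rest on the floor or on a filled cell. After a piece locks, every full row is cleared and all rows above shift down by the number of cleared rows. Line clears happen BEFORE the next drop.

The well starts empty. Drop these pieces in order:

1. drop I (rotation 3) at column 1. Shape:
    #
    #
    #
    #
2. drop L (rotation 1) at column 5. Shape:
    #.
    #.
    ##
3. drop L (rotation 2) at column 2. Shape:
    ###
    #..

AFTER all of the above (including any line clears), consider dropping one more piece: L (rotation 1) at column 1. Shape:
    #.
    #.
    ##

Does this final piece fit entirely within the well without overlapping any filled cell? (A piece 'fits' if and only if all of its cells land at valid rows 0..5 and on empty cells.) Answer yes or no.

Drop 1: I rot3 at col 1 lands with bottom-row=0; cleared 0 line(s) (total 0); column heights now [0 4 0 0 0 0 0], max=4
Drop 2: L rot1 at col 5 lands with bottom-row=0; cleared 0 line(s) (total 0); column heights now [0 4 0 0 0 3 1], max=4
Drop 3: L rot2 at col 2 lands with bottom-row=0; cleared 0 line(s) (total 0); column heights now [0 4 2 2 2 3 1], max=4
Test piece L rot1 at col 1 (width 2): heights before test = [0 4 2 2 2 3 1]; fits = False

Answer: no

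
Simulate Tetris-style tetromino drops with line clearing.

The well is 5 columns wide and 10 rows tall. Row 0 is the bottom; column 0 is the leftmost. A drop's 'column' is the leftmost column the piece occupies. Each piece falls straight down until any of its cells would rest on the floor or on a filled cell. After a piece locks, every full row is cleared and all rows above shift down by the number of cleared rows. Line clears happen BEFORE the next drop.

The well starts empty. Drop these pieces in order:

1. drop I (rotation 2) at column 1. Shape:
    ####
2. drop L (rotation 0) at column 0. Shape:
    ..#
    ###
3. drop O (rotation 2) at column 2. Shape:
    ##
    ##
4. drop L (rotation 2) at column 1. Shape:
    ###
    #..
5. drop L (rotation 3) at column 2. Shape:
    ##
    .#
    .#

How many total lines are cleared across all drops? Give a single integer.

Answer: 0

Derivation:
Drop 1: I rot2 at col 1 lands with bottom-row=0; cleared 0 line(s) (total 0); column heights now [0 1 1 1 1], max=1
Drop 2: L rot0 at col 0 lands with bottom-row=1; cleared 0 line(s) (total 0); column heights now [2 2 3 1 1], max=3
Drop 3: O rot2 at col 2 lands with bottom-row=3; cleared 0 line(s) (total 0); column heights now [2 2 5 5 1], max=5
Drop 4: L rot2 at col 1 lands with bottom-row=4; cleared 0 line(s) (total 0); column heights now [2 6 6 6 1], max=6
Drop 5: L rot3 at col 2 lands with bottom-row=6; cleared 0 line(s) (total 0); column heights now [2 6 9 9 1], max=9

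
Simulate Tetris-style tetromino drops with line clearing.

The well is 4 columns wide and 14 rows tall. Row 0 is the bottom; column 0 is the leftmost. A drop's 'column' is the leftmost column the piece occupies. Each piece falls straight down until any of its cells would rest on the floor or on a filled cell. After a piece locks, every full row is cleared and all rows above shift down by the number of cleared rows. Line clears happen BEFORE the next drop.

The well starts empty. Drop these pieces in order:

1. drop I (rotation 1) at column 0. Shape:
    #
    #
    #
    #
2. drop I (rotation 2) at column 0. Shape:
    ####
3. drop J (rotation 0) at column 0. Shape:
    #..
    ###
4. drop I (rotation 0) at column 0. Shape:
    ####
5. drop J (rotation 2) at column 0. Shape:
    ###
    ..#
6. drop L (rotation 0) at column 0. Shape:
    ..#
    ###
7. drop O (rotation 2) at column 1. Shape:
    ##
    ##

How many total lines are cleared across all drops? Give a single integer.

Drop 1: I rot1 at col 0 lands with bottom-row=0; cleared 0 line(s) (total 0); column heights now [4 0 0 0], max=4
Drop 2: I rot2 at col 0 lands with bottom-row=4; cleared 1 line(s) (total 1); column heights now [4 0 0 0], max=4
Drop 3: J rot0 at col 0 lands with bottom-row=4; cleared 0 line(s) (total 1); column heights now [6 5 5 0], max=6
Drop 4: I rot0 at col 0 lands with bottom-row=6; cleared 1 line(s) (total 2); column heights now [6 5 5 0], max=6
Drop 5: J rot2 at col 0 lands with bottom-row=5; cleared 0 line(s) (total 2); column heights now [7 7 7 0], max=7
Drop 6: L rot0 at col 0 lands with bottom-row=7; cleared 0 line(s) (total 2); column heights now [8 8 9 0], max=9
Drop 7: O rot2 at col 1 lands with bottom-row=9; cleared 0 line(s) (total 2); column heights now [8 11 11 0], max=11

Answer: 2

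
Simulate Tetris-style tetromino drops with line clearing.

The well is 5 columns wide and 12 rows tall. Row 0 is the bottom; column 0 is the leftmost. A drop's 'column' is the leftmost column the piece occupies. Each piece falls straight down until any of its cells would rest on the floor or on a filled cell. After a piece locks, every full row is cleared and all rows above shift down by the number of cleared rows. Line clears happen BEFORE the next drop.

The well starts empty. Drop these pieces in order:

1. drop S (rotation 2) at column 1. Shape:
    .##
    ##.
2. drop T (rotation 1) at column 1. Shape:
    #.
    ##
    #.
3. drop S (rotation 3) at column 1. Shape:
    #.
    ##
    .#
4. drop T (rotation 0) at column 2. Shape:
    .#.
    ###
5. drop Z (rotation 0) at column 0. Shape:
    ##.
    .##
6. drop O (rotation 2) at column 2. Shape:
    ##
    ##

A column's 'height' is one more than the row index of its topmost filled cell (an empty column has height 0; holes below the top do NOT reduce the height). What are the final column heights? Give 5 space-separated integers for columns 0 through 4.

Drop 1: S rot2 at col 1 lands with bottom-row=0; cleared 0 line(s) (total 0); column heights now [0 1 2 2 0], max=2
Drop 2: T rot1 at col 1 lands with bottom-row=1; cleared 0 line(s) (total 0); column heights now [0 4 3 2 0], max=4
Drop 3: S rot3 at col 1 lands with bottom-row=3; cleared 0 line(s) (total 0); column heights now [0 6 5 2 0], max=6
Drop 4: T rot0 at col 2 lands with bottom-row=5; cleared 0 line(s) (total 0); column heights now [0 6 6 7 6], max=7
Drop 5: Z rot0 at col 0 lands with bottom-row=6; cleared 0 line(s) (total 0); column heights now [8 8 7 7 6], max=8
Drop 6: O rot2 at col 2 lands with bottom-row=7; cleared 0 line(s) (total 0); column heights now [8 8 9 9 6], max=9

Answer: 8 8 9 9 6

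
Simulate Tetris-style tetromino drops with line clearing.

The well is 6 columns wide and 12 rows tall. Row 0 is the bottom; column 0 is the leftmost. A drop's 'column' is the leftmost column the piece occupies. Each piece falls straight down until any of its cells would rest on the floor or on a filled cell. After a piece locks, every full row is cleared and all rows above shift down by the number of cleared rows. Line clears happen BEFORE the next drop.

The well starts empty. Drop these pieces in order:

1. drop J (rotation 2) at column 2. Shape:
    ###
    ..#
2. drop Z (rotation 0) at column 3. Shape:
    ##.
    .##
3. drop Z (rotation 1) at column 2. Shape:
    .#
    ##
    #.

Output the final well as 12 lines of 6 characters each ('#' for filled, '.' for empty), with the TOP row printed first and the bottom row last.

Answer: ......
......
......
......
......
......
...#..
..##..
..###.
....##
..###.
....#.

Derivation:
Drop 1: J rot2 at col 2 lands with bottom-row=0; cleared 0 line(s) (total 0); column heights now [0 0 2 2 2 0], max=2
Drop 2: Z rot0 at col 3 lands with bottom-row=2; cleared 0 line(s) (total 0); column heights now [0 0 2 4 4 3], max=4
Drop 3: Z rot1 at col 2 lands with bottom-row=3; cleared 0 line(s) (total 0); column heights now [0 0 5 6 4 3], max=6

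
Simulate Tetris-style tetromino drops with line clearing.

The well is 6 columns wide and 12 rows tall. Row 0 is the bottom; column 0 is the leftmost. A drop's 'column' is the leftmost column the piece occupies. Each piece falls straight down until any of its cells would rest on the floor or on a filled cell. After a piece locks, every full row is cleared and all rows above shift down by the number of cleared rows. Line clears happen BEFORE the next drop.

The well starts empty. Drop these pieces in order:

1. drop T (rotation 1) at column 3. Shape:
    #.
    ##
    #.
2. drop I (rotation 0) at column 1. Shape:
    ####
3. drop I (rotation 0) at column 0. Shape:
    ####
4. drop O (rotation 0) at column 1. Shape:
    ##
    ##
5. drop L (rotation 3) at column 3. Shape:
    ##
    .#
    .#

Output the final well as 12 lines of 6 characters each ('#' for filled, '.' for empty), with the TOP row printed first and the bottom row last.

Answer: ......
......
......
......
......
.####.
.##.#.
#####.
.####.
...#..
...##.
...#..

Derivation:
Drop 1: T rot1 at col 3 lands with bottom-row=0; cleared 0 line(s) (total 0); column heights now [0 0 0 3 2 0], max=3
Drop 2: I rot0 at col 1 lands with bottom-row=3; cleared 0 line(s) (total 0); column heights now [0 4 4 4 4 0], max=4
Drop 3: I rot0 at col 0 lands with bottom-row=4; cleared 0 line(s) (total 0); column heights now [5 5 5 5 4 0], max=5
Drop 4: O rot0 at col 1 lands with bottom-row=5; cleared 0 line(s) (total 0); column heights now [5 7 7 5 4 0], max=7
Drop 5: L rot3 at col 3 lands with bottom-row=4; cleared 0 line(s) (total 0); column heights now [5 7 7 7 7 0], max=7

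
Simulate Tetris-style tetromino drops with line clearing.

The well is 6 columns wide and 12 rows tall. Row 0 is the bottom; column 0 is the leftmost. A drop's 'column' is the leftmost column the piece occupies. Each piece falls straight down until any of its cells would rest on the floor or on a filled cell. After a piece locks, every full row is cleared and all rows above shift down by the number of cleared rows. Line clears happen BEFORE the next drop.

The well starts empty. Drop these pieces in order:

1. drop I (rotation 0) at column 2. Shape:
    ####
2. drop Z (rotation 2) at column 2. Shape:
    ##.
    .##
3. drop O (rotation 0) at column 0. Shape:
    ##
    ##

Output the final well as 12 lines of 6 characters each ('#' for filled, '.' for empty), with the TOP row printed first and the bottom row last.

Drop 1: I rot0 at col 2 lands with bottom-row=0; cleared 0 line(s) (total 0); column heights now [0 0 1 1 1 1], max=1
Drop 2: Z rot2 at col 2 lands with bottom-row=1; cleared 0 line(s) (total 0); column heights now [0 0 3 3 2 1], max=3
Drop 3: O rot0 at col 0 lands with bottom-row=0; cleared 1 line(s) (total 1); column heights now [1 1 2 2 1 0], max=2

Answer: ......
......
......
......
......
......
......
......
......
......
..##..
##.##.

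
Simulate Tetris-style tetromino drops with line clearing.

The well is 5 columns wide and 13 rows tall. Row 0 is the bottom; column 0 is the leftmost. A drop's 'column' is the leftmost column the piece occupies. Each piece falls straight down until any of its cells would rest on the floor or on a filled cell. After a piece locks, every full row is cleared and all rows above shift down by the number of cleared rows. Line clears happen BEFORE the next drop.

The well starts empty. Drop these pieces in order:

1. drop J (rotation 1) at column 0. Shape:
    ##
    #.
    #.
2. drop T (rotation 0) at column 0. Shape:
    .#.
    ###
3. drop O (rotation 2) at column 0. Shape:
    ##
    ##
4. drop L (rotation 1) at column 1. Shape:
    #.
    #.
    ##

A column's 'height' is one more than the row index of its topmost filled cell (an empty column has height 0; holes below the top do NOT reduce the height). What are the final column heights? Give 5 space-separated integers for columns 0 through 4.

Answer: 7 10 8 0 0

Derivation:
Drop 1: J rot1 at col 0 lands with bottom-row=0; cleared 0 line(s) (total 0); column heights now [3 3 0 0 0], max=3
Drop 2: T rot0 at col 0 lands with bottom-row=3; cleared 0 line(s) (total 0); column heights now [4 5 4 0 0], max=5
Drop 3: O rot2 at col 0 lands with bottom-row=5; cleared 0 line(s) (total 0); column heights now [7 7 4 0 0], max=7
Drop 4: L rot1 at col 1 lands with bottom-row=7; cleared 0 line(s) (total 0); column heights now [7 10 8 0 0], max=10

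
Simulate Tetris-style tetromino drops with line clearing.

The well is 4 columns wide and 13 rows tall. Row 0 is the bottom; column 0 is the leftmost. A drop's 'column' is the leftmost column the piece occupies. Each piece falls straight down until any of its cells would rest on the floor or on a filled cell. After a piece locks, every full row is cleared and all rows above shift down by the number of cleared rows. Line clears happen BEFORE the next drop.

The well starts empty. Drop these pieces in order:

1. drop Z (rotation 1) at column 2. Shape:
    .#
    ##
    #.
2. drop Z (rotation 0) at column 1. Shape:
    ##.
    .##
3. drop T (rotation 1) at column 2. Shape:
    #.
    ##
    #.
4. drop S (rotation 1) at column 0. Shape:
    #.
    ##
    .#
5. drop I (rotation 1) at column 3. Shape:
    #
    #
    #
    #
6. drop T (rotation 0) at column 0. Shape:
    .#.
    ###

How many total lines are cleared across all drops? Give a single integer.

Answer: 2

Derivation:
Drop 1: Z rot1 at col 2 lands with bottom-row=0; cleared 0 line(s) (total 0); column heights now [0 0 2 3], max=3
Drop 2: Z rot0 at col 1 lands with bottom-row=3; cleared 0 line(s) (total 0); column heights now [0 5 5 4], max=5
Drop 3: T rot1 at col 2 lands with bottom-row=5; cleared 0 line(s) (total 0); column heights now [0 5 8 7], max=8
Drop 4: S rot1 at col 0 lands with bottom-row=5; cleared 1 line(s) (total 1); column heights now [7 6 7 4], max=7
Drop 5: I rot1 at col 3 lands with bottom-row=4; cleared 0 line(s) (total 1); column heights now [7 6 7 8], max=8
Drop 6: T rot0 at col 0 lands with bottom-row=7; cleared 1 line(s) (total 2); column heights now [7 8 7 7], max=8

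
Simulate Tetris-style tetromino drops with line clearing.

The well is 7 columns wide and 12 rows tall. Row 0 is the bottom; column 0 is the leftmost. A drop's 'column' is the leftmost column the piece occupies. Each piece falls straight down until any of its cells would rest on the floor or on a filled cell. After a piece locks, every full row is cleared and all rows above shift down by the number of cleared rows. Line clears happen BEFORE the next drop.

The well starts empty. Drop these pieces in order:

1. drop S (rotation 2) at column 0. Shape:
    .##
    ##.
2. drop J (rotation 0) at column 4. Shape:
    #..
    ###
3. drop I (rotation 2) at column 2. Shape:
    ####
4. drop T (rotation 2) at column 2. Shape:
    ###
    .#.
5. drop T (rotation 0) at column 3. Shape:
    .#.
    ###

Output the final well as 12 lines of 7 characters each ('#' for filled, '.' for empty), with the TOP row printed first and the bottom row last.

Answer: .......
.......
.......
.......
.......
....#..
...###.
..###..
...#...
..####.
.##.#..
##..###

Derivation:
Drop 1: S rot2 at col 0 lands with bottom-row=0; cleared 0 line(s) (total 0); column heights now [1 2 2 0 0 0 0], max=2
Drop 2: J rot0 at col 4 lands with bottom-row=0; cleared 0 line(s) (total 0); column heights now [1 2 2 0 2 1 1], max=2
Drop 3: I rot2 at col 2 lands with bottom-row=2; cleared 0 line(s) (total 0); column heights now [1 2 3 3 3 3 1], max=3
Drop 4: T rot2 at col 2 lands with bottom-row=3; cleared 0 line(s) (total 0); column heights now [1 2 5 5 5 3 1], max=5
Drop 5: T rot0 at col 3 lands with bottom-row=5; cleared 0 line(s) (total 0); column heights now [1 2 5 6 7 6 1], max=7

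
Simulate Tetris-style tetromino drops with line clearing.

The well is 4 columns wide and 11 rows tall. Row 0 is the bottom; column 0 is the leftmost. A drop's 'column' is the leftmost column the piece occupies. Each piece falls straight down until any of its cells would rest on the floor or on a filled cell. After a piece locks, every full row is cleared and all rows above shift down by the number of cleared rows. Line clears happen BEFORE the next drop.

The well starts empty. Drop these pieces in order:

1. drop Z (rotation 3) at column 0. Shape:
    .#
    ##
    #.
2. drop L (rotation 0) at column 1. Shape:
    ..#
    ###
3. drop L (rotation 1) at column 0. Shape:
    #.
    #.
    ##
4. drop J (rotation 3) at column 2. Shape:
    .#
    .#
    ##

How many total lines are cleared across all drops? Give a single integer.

Drop 1: Z rot3 at col 0 lands with bottom-row=0; cleared 0 line(s) (total 0); column heights now [2 3 0 0], max=3
Drop 2: L rot0 at col 1 lands with bottom-row=3; cleared 0 line(s) (total 0); column heights now [2 4 4 5], max=5
Drop 3: L rot1 at col 0 lands with bottom-row=4; cleared 0 line(s) (total 0); column heights now [7 5 4 5], max=7
Drop 4: J rot3 at col 2 lands with bottom-row=5; cleared 0 line(s) (total 0); column heights now [7 5 6 8], max=8

Answer: 0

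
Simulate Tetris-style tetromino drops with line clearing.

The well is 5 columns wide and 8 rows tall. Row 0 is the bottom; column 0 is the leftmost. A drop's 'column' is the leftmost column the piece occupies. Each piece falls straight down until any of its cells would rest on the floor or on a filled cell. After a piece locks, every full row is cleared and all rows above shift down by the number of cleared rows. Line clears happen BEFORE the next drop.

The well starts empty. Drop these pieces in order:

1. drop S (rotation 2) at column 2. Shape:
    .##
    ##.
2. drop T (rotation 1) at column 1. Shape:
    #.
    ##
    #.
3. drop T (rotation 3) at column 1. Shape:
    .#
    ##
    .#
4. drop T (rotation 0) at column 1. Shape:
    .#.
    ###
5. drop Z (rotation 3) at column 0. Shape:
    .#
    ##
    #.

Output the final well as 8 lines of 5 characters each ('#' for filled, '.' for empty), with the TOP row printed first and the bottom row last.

Drop 1: S rot2 at col 2 lands with bottom-row=0; cleared 0 line(s) (total 0); column heights now [0 0 1 2 2], max=2
Drop 2: T rot1 at col 1 lands with bottom-row=0; cleared 0 line(s) (total 0); column heights now [0 3 2 2 2], max=3
Drop 3: T rot3 at col 1 lands with bottom-row=2; cleared 0 line(s) (total 0); column heights now [0 4 5 2 2], max=5
Drop 4: T rot0 at col 1 lands with bottom-row=5; cleared 0 line(s) (total 0); column heights now [0 6 7 6 2], max=7
Drop 5: Z rot3 at col 0 lands with bottom-row=5; cleared 0 line(s) (total 0); column heights now [7 8 7 6 2], max=8

Answer: .#...
###..
####.
..#..
.##..
.##..
.####
.###.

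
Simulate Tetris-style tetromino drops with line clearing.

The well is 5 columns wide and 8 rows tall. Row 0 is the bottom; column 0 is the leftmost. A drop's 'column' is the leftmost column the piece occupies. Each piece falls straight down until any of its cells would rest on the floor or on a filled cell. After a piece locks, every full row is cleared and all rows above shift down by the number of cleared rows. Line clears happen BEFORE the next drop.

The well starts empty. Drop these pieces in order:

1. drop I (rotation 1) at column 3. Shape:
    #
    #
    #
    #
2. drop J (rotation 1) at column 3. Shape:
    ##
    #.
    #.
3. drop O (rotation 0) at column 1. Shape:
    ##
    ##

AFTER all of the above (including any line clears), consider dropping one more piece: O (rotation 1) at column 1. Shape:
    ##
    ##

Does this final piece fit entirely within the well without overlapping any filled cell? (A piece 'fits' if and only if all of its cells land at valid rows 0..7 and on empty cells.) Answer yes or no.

Answer: yes

Derivation:
Drop 1: I rot1 at col 3 lands with bottom-row=0; cleared 0 line(s) (total 0); column heights now [0 0 0 4 0], max=4
Drop 2: J rot1 at col 3 lands with bottom-row=4; cleared 0 line(s) (total 0); column heights now [0 0 0 7 7], max=7
Drop 3: O rot0 at col 1 lands with bottom-row=0; cleared 0 line(s) (total 0); column heights now [0 2 2 7 7], max=7
Test piece O rot1 at col 1 (width 2): heights before test = [0 2 2 7 7]; fits = True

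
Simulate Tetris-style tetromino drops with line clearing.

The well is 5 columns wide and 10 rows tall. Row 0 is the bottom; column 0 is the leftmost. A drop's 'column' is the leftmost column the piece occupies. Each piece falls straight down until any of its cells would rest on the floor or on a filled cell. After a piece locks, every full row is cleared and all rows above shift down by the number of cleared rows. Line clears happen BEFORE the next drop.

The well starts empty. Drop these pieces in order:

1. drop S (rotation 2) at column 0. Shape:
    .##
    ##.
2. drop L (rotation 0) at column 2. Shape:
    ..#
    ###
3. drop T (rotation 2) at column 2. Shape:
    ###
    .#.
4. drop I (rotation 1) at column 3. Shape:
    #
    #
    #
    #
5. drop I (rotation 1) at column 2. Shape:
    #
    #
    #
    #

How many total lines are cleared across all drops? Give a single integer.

Drop 1: S rot2 at col 0 lands with bottom-row=0; cleared 0 line(s) (total 0); column heights now [1 2 2 0 0], max=2
Drop 2: L rot0 at col 2 lands with bottom-row=2; cleared 0 line(s) (total 0); column heights now [1 2 3 3 4], max=4
Drop 3: T rot2 at col 2 lands with bottom-row=3; cleared 0 line(s) (total 0); column heights now [1 2 5 5 5], max=5
Drop 4: I rot1 at col 3 lands with bottom-row=5; cleared 0 line(s) (total 0); column heights now [1 2 5 9 5], max=9
Drop 5: I rot1 at col 2 lands with bottom-row=5; cleared 0 line(s) (total 0); column heights now [1 2 9 9 5], max=9

Answer: 0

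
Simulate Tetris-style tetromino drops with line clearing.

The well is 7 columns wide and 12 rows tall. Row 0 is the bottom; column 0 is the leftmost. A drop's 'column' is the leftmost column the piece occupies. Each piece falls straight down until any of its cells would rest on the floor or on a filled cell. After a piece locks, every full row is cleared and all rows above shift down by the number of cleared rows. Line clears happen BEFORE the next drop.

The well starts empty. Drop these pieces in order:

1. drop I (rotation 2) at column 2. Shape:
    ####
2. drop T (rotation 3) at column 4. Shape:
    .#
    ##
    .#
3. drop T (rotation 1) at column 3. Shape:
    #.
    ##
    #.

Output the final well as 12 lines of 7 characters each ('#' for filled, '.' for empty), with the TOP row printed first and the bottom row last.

Drop 1: I rot2 at col 2 lands with bottom-row=0; cleared 0 line(s) (total 0); column heights now [0 0 1 1 1 1 0], max=1
Drop 2: T rot3 at col 4 lands with bottom-row=1; cleared 0 line(s) (total 0); column heights now [0 0 1 1 3 4 0], max=4
Drop 3: T rot1 at col 3 lands with bottom-row=2; cleared 0 line(s) (total 0); column heights now [0 0 1 5 4 4 0], max=5

Answer: .......
.......
.......
.......
.......
.......
.......
...#...
...###.
...###.
.....#.
..####.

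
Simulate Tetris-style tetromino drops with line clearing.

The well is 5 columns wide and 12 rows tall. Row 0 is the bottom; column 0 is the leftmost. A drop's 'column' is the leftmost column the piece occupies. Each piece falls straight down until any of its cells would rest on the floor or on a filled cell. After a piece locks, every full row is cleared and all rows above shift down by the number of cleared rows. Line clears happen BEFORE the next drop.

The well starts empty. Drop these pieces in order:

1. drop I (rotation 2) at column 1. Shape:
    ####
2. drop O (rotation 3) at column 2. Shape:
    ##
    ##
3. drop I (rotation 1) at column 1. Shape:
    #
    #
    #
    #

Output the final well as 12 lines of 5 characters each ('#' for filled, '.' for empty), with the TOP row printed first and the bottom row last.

Drop 1: I rot2 at col 1 lands with bottom-row=0; cleared 0 line(s) (total 0); column heights now [0 1 1 1 1], max=1
Drop 2: O rot3 at col 2 lands with bottom-row=1; cleared 0 line(s) (total 0); column heights now [0 1 3 3 1], max=3
Drop 3: I rot1 at col 1 lands with bottom-row=1; cleared 0 line(s) (total 0); column heights now [0 5 3 3 1], max=5

Answer: .....
.....
.....
.....
.....
.....
.....
.#...
.#...
.###.
.###.
.####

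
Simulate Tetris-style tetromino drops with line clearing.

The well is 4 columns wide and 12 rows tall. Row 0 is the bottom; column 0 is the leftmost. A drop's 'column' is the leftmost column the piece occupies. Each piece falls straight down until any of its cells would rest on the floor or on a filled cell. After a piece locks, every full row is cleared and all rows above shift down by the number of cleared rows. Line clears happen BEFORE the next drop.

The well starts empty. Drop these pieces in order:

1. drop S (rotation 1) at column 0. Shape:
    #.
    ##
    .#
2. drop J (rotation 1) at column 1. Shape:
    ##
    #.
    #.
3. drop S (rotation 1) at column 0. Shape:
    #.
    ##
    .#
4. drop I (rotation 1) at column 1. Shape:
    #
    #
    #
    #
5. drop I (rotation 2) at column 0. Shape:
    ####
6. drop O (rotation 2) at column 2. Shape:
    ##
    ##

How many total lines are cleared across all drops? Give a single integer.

Drop 1: S rot1 at col 0 lands with bottom-row=0; cleared 0 line(s) (total 0); column heights now [3 2 0 0], max=3
Drop 2: J rot1 at col 1 lands with bottom-row=2; cleared 0 line(s) (total 0); column heights now [3 5 5 0], max=5
Drop 3: S rot1 at col 0 lands with bottom-row=5; cleared 0 line(s) (total 0); column heights now [8 7 5 0], max=8
Drop 4: I rot1 at col 1 lands with bottom-row=7; cleared 0 line(s) (total 0); column heights now [8 11 5 0], max=11
Drop 5: I rot2 at col 0 lands with bottom-row=11; cleared 1 line(s) (total 1); column heights now [8 11 5 0], max=11
Drop 6: O rot2 at col 2 lands with bottom-row=5; cleared 1 line(s) (total 2); column heights now [7 10 6 6], max=10

Answer: 2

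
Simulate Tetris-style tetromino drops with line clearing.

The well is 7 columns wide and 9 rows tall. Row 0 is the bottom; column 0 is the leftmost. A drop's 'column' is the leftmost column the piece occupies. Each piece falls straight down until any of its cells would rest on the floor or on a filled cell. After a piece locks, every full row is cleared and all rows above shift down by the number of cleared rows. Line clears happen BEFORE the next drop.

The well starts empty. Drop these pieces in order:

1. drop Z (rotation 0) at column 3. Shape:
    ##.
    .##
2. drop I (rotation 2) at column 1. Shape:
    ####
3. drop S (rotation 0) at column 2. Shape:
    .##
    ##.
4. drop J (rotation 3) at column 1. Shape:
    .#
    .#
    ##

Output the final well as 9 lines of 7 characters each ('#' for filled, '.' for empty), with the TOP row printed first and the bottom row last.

Answer: .......
.......
..#....
..#....
.####..
..##...
.####..
...##..
....##.

Derivation:
Drop 1: Z rot0 at col 3 lands with bottom-row=0; cleared 0 line(s) (total 0); column heights now [0 0 0 2 2 1 0], max=2
Drop 2: I rot2 at col 1 lands with bottom-row=2; cleared 0 line(s) (total 0); column heights now [0 3 3 3 3 1 0], max=3
Drop 3: S rot0 at col 2 lands with bottom-row=3; cleared 0 line(s) (total 0); column heights now [0 3 4 5 5 1 0], max=5
Drop 4: J rot3 at col 1 lands with bottom-row=4; cleared 0 line(s) (total 0); column heights now [0 5 7 5 5 1 0], max=7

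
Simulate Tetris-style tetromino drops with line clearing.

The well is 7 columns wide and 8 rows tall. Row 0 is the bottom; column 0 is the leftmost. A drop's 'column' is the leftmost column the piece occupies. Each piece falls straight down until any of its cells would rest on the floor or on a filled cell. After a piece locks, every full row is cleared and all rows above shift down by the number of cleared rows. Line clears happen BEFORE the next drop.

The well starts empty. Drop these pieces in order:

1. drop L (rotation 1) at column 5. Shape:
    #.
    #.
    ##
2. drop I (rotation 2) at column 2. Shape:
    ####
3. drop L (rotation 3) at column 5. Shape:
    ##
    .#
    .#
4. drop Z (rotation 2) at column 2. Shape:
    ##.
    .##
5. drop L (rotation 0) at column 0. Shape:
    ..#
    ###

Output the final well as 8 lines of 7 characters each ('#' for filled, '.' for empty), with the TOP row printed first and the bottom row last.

Drop 1: L rot1 at col 5 lands with bottom-row=0; cleared 0 line(s) (total 0); column heights now [0 0 0 0 0 3 1], max=3
Drop 2: I rot2 at col 2 lands with bottom-row=3; cleared 0 line(s) (total 0); column heights now [0 0 4 4 4 4 1], max=4
Drop 3: L rot3 at col 5 lands with bottom-row=2; cleared 0 line(s) (total 0); column heights now [0 0 4 4 4 5 5], max=5
Drop 4: Z rot2 at col 2 lands with bottom-row=4; cleared 0 line(s) (total 0); column heights now [0 0 6 6 5 5 5], max=6
Drop 5: L rot0 at col 0 lands with bottom-row=6; cleared 0 line(s) (total 0); column heights now [7 7 8 6 5 5 5], max=8

Answer: ..#....
###....
..##...
...####
..#####
.....##
.....#.
.....##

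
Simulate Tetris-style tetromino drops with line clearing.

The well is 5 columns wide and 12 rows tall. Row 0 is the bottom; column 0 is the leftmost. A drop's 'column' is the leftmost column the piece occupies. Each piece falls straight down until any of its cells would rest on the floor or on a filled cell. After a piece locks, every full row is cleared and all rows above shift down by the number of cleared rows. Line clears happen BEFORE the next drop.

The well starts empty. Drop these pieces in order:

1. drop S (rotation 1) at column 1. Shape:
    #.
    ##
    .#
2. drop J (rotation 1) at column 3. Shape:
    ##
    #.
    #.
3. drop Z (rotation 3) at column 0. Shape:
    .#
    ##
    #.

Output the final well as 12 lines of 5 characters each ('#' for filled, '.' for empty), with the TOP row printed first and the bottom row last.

Drop 1: S rot1 at col 1 lands with bottom-row=0; cleared 0 line(s) (total 0); column heights now [0 3 2 0 0], max=3
Drop 2: J rot1 at col 3 lands with bottom-row=0; cleared 0 line(s) (total 0); column heights now [0 3 2 3 3], max=3
Drop 3: Z rot3 at col 0 lands with bottom-row=2; cleared 0 line(s) (total 0); column heights now [4 5 2 3 3], max=5

Answer: .....
.....
.....
.....
.....
.....
.....
.#...
##...
##.##
.###.
..##.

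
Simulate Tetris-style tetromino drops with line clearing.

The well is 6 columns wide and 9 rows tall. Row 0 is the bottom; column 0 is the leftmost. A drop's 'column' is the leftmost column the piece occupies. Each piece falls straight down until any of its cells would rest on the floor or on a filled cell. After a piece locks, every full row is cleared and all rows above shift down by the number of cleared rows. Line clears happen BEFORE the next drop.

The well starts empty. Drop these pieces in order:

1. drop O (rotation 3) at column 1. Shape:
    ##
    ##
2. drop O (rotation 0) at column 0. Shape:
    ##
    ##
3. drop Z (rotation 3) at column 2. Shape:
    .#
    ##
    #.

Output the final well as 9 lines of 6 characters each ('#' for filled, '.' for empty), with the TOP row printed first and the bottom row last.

Drop 1: O rot3 at col 1 lands with bottom-row=0; cleared 0 line(s) (total 0); column heights now [0 2 2 0 0 0], max=2
Drop 2: O rot0 at col 0 lands with bottom-row=2; cleared 0 line(s) (total 0); column heights now [4 4 2 0 0 0], max=4
Drop 3: Z rot3 at col 2 lands with bottom-row=2; cleared 0 line(s) (total 0); column heights now [4 4 4 5 0 0], max=5

Answer: ......
......
......
......
...#..
####..
###...
.##...
.##...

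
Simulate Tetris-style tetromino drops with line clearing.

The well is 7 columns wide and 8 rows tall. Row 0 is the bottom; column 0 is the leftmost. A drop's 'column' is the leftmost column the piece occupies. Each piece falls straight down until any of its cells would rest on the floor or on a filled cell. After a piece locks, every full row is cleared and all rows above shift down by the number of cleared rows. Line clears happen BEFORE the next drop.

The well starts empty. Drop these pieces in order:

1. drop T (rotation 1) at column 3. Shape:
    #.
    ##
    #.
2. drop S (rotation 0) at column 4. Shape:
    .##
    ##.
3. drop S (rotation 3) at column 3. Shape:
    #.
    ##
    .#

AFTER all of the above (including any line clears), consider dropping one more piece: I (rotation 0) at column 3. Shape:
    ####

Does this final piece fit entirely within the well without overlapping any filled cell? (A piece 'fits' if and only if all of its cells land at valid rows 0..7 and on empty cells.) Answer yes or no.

Answer: yes

Derivation:
Drop 1: T rot1 at col 3 lands with bottom-row=0; cleared 0 line(s) (total 0); column heights now [0 0 0 3 2 0 0], max=3
Drop 2: S rot0 at col 4 lands with bottom-row=2; cleared 0 line(s) (total 0); column heights now [0 0 0 3 3 4 4], max=4
Drop 3: S rot3 at col 3 lands with bottom-row=3; cleared 0 line(s) (total 0); column heights now [0 0 0 6 5 4 4], max=6
Test piece I rot0 at col 3 (width 4): heights before test = [0 0 0 6 5 4 4]; fits = True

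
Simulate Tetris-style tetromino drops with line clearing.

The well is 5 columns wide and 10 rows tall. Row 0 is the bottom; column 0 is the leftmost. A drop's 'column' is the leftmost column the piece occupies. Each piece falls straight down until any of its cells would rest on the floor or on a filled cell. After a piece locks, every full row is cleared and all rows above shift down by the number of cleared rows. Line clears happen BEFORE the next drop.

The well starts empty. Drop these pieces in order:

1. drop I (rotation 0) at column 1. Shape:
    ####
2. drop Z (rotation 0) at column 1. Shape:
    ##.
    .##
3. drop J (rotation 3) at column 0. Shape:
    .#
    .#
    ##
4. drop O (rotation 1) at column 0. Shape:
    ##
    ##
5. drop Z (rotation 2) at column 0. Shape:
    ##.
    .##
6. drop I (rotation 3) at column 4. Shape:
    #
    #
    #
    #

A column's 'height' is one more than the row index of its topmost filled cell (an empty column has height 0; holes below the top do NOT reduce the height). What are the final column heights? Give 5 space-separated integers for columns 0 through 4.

Drop 1: I rot0 at col 1 lands with bottom-row=0; cleared 0 line(s) (total 0); column heights now [0 1 1 1 1], max=1
Drop 2: Z rot0 at col 1 lands with bottom-row=1; cleared 0 line(s) (total 0); column heights now [0 3 3 2 1], max=3
Drop 3: J rot3 at col 0 lands with bottom-row=3; cleared 0 line(s) (total 0); column heights now [4 6 3 2 1], max=6
Drop 4: O rot1 at col 0 lands with bottom-row=6; cleared 0 line(s) (total 0); column heights now [8 8 3 2 1], max=8
Drop 5: Z rot2 at col 0 lands with bottom-row=8; cleared 0 line(s) (total 0); column heights now [10 10 9 2 1], max=10
Drop 6: I rot3 at col 4 lands with bottom-row=1; cleared 0 line(s) (total 0); column heights now [10 10 9 2 5], max=10

Answer: 10 10 9 2 5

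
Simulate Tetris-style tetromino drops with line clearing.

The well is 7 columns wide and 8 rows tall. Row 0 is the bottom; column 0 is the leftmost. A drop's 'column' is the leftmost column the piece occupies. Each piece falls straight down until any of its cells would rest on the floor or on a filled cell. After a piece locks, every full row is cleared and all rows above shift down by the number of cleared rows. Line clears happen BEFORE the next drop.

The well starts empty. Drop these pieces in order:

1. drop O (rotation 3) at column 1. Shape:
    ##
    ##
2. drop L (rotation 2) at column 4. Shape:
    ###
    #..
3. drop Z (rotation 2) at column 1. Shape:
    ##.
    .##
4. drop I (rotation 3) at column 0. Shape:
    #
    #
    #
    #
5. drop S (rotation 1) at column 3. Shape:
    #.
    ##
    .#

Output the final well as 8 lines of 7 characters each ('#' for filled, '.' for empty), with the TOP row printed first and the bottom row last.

Answer: .......
.......
.......
...#...
#####..
#.###..
###.###
###.#..

Derivation:
Drop 1: O rot3 at col 1 lands with bottom-row=0; cleared 0 line(s) (total 0); column heights now [0 2 2 0 0 0 0], max=2
Drop 2: L rot2 at col 4 lands with bottom-row=0; cleared 0 line(s) (total 0); column heights now [0 2 2 0 2 2 2], max=2
Drop 3: Z rot2 at col 1 lands with bottom-row=2; cleared 0 line(s) (total 0); column heights now [0 4 4 3 2 2 2], max=4
Drop 4: I rot3 at col 0 lands with bottom-row=0; cleared 0 line(s) (total 0); column heights now [4 4 4 3 2 2 2], max=4
Drop 5: S rot1 at col 3 lands with bottom-row=2; cleared 0 line(s) (total 0); column heights now [4 4 4 5 4 2 2], max=5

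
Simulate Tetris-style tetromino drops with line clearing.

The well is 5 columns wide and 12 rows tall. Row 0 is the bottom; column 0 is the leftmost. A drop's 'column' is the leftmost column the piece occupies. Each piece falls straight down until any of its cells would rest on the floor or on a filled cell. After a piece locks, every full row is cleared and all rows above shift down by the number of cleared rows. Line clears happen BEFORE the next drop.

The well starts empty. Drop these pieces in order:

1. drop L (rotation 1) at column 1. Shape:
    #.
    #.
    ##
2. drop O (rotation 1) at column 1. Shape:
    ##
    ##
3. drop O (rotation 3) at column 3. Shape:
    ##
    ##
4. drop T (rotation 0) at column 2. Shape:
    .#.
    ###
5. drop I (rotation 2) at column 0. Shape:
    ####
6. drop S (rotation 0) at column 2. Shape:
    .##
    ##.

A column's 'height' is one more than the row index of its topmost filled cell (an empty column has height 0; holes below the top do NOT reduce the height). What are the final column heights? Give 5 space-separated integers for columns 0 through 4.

Answer: 8 8 9 10 10

Derivation:
Drop 1: L rot1 at col 1 lands with bottom-row=0; cleared 0 line(s) (total 0); column heights now [0 3 1 0 0], max=3
Drop 2: O rot1 at col 1 lands with bottom-row=3; cleared 0 line(s) (total 0); column heights now [0 5 5 0 0], max=5
Drop 3: O rot3 at col 3 lands with bottom-row=0; cleared 0 line(s) (total 0); column heights now [0 5 5 2 2], max=5
Drop 4: T rot0 at col 2 lands with bottom-row=5; cleared 0 line(s) (total 0); column heights now [0 5 6 7 6], max=7
Drop 5: I rot2 at col 0 lands with bottom-row=7; cleared 0 line(s) (total 0); column heights now [8 8 8 8 6], max=8
Drop 6: S rot0 at col 2 lands with bottom-row=8; cleared 0 line(s) (total 0); column heights now [8 8 9 10 10], max=10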